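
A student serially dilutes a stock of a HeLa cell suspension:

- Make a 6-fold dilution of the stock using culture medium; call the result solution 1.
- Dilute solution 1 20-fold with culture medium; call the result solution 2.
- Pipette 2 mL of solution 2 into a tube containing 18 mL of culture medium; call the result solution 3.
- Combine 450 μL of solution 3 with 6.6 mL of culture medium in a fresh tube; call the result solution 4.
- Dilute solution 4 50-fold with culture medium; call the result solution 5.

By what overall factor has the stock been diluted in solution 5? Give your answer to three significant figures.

Step 1: 6-fold → factor 6
Step 2: 20-fold → factor 20
Step 3: 2 mL + 18 mL = 20 mL total → factor 20/2 = 10
Step 4: 450 μL + 6.6 mL = 7050 μL total → factor 7050/450 = 15.667
Step 5: 50-fold → factor 50
Overall dilution factor = 6 × 20 × 10 × 15.667 × 50 = 9.4 × 10^5

9.40 × 10^5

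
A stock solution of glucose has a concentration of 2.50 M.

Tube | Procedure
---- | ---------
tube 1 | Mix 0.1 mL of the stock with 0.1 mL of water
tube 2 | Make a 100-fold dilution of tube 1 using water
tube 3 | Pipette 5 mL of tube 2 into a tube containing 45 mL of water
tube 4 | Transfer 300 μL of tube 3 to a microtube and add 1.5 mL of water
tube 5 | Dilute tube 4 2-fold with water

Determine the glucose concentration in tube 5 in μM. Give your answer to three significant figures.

Step 1: 0.1 mL + 0.1 mL = 0.2 mL total → factor 0.2/0.1 = 2
Step 2: 100-fold → factor 100
Step 3: 5 mL + 45 mL = 50 mL total → factor 50/5 = 10
Step 4: 300 μL + 1.5 mL = 1800 μL total → factor 1800/300 = 6
Step 5: 2-fold → factor 2
Overall dilution factor = 2 × 100 × 10 × 6 × 2 = 24000
Final = 2.50 M / 24000 = 0.0001042 M = 104 μM

104 μM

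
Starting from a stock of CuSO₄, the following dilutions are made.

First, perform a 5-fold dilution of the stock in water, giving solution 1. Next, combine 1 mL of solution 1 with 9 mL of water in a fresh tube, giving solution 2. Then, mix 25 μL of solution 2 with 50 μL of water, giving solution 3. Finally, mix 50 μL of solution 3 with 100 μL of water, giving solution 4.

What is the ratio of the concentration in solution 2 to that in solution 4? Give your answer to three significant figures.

9.00

Step 1: 5-fold → factor 5
Step 2: 1 mL + 9 mL = 10 mL total → factor 10/1 = 10
Step 3: 25 μL + 50 μL = 75 μL total → factor 75/25 = 3
Step 4: 50 μL + 100 μL = 150 μL total → factor 150/50 = 3
Dilution factor to solution 2 = 50; to solution 4 = 450
[solution 2]/[solution 4] = (factor to solution 4)/(factor to solution 2) = 450/50 = 9.00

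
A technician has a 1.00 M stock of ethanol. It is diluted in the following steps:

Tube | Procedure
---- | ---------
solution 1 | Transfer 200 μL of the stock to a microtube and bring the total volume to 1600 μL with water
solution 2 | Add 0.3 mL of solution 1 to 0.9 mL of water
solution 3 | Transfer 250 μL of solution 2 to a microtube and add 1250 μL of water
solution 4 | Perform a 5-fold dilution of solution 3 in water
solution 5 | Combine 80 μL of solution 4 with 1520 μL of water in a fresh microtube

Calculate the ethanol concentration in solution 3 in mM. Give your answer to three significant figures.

Step 1: 200 μL brought to 1600 μL → factor 1600/200 = 8
Step 2: 0.3 mL + 0.9 mL = 1.2 mL total → factor 1.2/0.3 = 4
Step 3: 250 μL + 1250 μL = 1500 μL total → factor 1500/250 = 6
Dilution factor through solution 3 = 8 × 4 × 6 = 192
[solution 3] = 1.00 M / 192 = 0.005208 M = 5.21 mM

5.21 mM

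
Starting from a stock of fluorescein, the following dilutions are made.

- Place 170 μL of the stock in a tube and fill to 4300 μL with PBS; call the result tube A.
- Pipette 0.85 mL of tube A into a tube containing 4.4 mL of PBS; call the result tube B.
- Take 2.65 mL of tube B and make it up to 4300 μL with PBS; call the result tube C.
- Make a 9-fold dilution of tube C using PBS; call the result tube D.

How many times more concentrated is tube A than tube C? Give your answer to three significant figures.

10.0

Step 1: 170 μL brought to 4300 μL → factor 4300/170 = 25.294
Step 2: 0.85 mL + 4.4 mL = 5.25 mL total → factor 5.25/0.85 = 6.1765
Step 3: 2.65 mL brought to 4300 μL → factor 4.3/2.65 = 1.6226
Dilution factor to tube A = 25.294; to tube C = 253.5
[tube A]/[tube C] = (factor to tube C)/(factor to tube A) = 253.5/25.294 = 10.0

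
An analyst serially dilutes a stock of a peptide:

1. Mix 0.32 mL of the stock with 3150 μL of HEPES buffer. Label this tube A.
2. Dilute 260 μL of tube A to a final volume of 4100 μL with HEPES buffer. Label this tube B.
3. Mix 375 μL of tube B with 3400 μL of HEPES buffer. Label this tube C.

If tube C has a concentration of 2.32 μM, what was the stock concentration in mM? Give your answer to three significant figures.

3.99 mM

Step 1: 0.32 mL + 3150 μL = 3.47 mL total → factor 3.47/0.32 = 10.844
Step 2: 260 μL brought to 4100 μL → factor 4100/260 = 15.769
Step 3: 375 μL + 3400 μL = 3775 μL total → factor 3775/375 = 10.067
Overall dilution factor = 10.844 × 15.769 × 10.067 = 1721.4
Stock = 2.32 μM × 1721.4 = 3994 μM = 3.99 mM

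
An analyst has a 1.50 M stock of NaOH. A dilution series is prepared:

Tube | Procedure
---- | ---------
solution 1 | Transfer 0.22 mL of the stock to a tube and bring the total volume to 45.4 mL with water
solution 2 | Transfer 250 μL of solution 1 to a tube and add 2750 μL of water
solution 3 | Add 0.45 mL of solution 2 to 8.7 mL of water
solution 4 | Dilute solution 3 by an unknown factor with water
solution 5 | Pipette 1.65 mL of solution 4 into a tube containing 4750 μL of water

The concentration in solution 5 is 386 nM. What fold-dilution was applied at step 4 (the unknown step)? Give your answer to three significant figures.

19.9-fold

Step 1: 0.22 mL brought to 45.4 mL → factor 45.4/0.22 = 206.36
Step 2: 250 μL + 2750 μL = 3000 μL total → factor 3000/250 = 12
Step 3: 0.45 mL + 8.7 mL = 9.15 mL total → factor 9.15/0.45 = 20.333
Step 4: unknown factor x
Step 5: 1.65 mL + 4750 μL = 6.4 mL total → factor 6.4/1.65 = 3.8788
Product of known-step factors = 1.9531 × 10^5
Overall factor = 1.50 M / (386 nM) = 3.886 × 10^6
x = 3.886 × 10^6 / 1.9531 × 10^5 = 19.9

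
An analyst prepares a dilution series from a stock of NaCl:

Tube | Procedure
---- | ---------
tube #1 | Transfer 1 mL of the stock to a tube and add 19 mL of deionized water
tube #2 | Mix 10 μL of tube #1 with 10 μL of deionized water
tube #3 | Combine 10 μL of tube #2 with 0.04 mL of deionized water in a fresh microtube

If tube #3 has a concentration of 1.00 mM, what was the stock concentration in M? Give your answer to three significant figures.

Step 1: 1 mL + 19 mL = 20 mL total → factor 20/1 = 20
Step 2: 10 μL + 10 μL = 20 μL total → factor 20/10 = 2
Step 3: 10 μL + 0.04 mL = 50 μL total → factor 50/10 = 5
Overall dilution factor = 20 × 2 × 5 = 200
Stock = 1.00 mM × 200 = 200.0 mM = 0.200 M

0.200 M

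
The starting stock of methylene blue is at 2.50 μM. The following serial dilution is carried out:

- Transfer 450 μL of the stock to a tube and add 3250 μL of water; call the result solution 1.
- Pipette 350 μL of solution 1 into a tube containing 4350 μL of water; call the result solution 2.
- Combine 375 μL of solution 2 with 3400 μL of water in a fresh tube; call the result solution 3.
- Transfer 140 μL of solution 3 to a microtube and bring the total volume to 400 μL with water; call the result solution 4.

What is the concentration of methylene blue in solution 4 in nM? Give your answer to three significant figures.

Step 1: 450 μL + 3250 μL = 3700 μL total → factor 3700/450 = 8.2222
Step 2: 350 μL + 4350 μL = 4700 μL total → factor 4700/350 = 13.429
Step 3: 375 μL + 3400 μL = 3775 μL total → factor 3775/375 = 10.067
Step 4: 140 μL brought to 400 μL → factor 400/140 = 2.8571
Dilution factor through solution 4 = 8.2222 × 13.429 × 10.067 × 2.8571 = 3175.7
[solution 4] = 2.50 μM / 3175.7 = 0.0007872 μM = 0.787 nM

0.787 nM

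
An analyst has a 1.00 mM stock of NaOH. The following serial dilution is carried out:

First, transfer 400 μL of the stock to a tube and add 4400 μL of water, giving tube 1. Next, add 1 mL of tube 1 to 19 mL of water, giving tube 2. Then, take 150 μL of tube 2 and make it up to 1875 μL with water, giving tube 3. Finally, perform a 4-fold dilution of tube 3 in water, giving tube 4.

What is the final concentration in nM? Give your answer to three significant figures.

83.3 nM

Step 1: 400 μL + 4400 μL = 4800 μL total → factor 4800/400 = 12
Step 2: 1 mL + 19 mL = 20 mL total → factor 20/1 = 20
Step 3: 150 μL brought to 1875 μL → factor 1875/150 = 12.5
Step 4: 4-fold → factor 4
Overall dilution factor = 12 × 20 × 12.5 × 4 = 12000
Final = 1.00 mM / 12000 = 8.333 × 10^-5 mM = 83.3 nM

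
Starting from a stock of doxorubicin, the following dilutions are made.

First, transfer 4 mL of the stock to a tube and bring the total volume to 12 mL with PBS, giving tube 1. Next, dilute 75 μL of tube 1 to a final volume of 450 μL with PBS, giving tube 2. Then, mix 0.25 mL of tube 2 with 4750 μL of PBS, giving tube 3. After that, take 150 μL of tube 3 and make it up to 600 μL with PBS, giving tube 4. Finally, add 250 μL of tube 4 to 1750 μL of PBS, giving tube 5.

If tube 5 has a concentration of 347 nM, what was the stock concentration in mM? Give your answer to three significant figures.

4.00 mM

Step 1: 4 mL brought to 12 mL → factor 12/4 = 3
Step 2: 75 μL brought to 450 μL → factor 450/75 = 6
Step 3: 0.25 mL + 4750 μL = 5 mL total → factor 5/0.25 = 20
Step 4: 150 μL brought to 600 μL → factor 600/150 = 4
Step 5: 250 μL + 1750 μL = 2000 μL total → factor 2000/250 = 8
Overall dilution factor = 3 × 6 × 20 × 4 × 8 = 11520
Stock = 347 nM × 11520 = 3.997 × 10^6 nM = 4.00 mM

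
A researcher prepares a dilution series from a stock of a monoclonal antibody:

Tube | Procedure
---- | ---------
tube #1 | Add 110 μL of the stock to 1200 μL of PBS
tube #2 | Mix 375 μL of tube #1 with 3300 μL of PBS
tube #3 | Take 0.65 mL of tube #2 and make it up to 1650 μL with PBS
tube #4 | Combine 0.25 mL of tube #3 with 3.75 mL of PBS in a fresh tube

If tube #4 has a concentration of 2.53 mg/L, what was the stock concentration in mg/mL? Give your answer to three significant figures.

12.0 mg/mL

Step 1: 110 μL + 1200 μL = 1310 μL total → factor 1310/110 = 11.909
Step 2: 375 μL + 3300 μL = 3675 μL total → factor 3675/375 = 9.8
Step 3: 0.65 mL brought to 1650 μL → factor 1.65/0.65 = 2.5385
Step 4: 0.25 mL + 3.75 mL = 4 mL total → factor 4/0.25 = 16
Overall dilution factor = 11.909 × 9.8 × 2.5385 × 16 = 4740.2
Stock = 2.53 mg/L × 4740.2 = 1.199 × 10^4 mg/L = 12.0 mg/mL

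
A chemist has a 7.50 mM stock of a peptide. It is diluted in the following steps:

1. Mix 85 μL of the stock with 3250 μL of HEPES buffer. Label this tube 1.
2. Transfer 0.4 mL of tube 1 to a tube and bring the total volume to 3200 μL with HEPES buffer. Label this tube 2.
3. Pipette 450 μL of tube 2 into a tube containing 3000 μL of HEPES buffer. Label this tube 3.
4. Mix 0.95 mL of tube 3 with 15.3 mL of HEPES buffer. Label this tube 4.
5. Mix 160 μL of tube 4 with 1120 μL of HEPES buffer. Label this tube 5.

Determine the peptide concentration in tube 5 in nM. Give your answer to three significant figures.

22.8 nM

Step 1: 85 μL + 3250 μL = 3335 μL total → factor 3335/85 = 39.235
Step 2: 0.4 mL brought to 3200 μL → factor 3.2/0.4 = 8
Step 3: 450 μL + 3000 μL = 3450 μL total → factor 3450/450 = 7.6667
Step 4: 0.95 mL + 15.3 mL = 16.25 mL total → factor 16.25/0.95 = 17.105
Step 5: 160 μL + 1120 μL = 1280 μL total → factor 1280/160 = 8
Overall dilution factor = 39.235 × 8 × 7.6667 × 17.105 × 8 = 3.293 × 10^5
Final = 7.50 mM / 3.293 × 10^5 = 2.278 × 10^-5 mM = 22.8 nM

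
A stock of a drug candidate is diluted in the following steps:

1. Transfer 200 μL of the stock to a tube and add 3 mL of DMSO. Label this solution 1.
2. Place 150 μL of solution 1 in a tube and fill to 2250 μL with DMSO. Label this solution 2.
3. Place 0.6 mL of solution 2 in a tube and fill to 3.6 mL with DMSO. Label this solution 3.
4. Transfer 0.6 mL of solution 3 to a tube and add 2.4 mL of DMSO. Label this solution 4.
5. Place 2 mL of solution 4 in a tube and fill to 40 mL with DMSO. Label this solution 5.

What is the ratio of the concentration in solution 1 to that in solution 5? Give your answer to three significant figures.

9.00 × 10^3

Step 1: 200 μL + 3 mL = 3200 μL total → factor 3200/200 = 16
Step 2: 150 μL brought to 2250 μL → factor 2250/150 = 15
Step 3: 0.6 mL brought to 3.6 mL → factor 3.6/0.6 = 6
Step 4: 0.6 mL + 2.4 mL = 3 mL total → factor 3/0.6 = 5
Step 5: 2 mL brought to 40 mL → factor 40/2 = 20
Dilution factor to solution 1 = 16; to solution 5 = 1.44 × 10^5
[solution 1]/[solution 5] = (factor to solution 5)/(factor to solution 1) = 1.44 × 10^5/16 = 9.00 × 10^3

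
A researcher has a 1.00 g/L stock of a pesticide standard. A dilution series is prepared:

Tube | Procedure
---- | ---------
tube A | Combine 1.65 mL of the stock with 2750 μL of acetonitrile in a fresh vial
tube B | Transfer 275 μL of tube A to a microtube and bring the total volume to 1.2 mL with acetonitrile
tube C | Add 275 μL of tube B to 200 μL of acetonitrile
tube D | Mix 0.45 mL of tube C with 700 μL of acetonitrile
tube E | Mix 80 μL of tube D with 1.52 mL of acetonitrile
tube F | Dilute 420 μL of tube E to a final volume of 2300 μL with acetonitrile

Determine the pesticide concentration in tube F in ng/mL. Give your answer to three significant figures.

178 ng/mL

Step 1: 1.65 mL + 2750 μL = 4.4 mL total → factor 4.4/1.65 = 2.6667
Step 2: 275 μL brought to 1.2 mL → factor 1200/275 = 4.3636
Step 3: 275 μL + 200 μL = 475 μL total → factor 475/275 = 1.7273
Step 4: 0.45 mL + 700 μL = 1.15 mL total → factor 1.15/0.45 = 2.5556
Step 5: 80 μL + 1.52 mL = 1600 μL total → factor 1600/80 = 20
Step 6: 420 μL brought to 2300 μL → factor 2300/420 = 5.4762
Overall dilution factor = 2.6667 × 4.3636 × 1.7273 × 2.5556 × 20 × 5.4762 = 5625.6
Final = 1.00 g/L / 5625.6 = 0.0001778 g/L = 178 ng/mL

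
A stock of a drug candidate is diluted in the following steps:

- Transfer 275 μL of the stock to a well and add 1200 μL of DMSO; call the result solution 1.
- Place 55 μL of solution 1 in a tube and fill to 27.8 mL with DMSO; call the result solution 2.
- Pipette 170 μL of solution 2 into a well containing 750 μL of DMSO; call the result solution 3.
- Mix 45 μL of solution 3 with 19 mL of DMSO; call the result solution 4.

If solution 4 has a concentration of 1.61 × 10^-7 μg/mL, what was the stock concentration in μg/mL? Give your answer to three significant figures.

Step 1: 275 μL + 1200 μL = 1475 μL total → factor 1475/275 = 5.3636
Step 2: 55 μL brought to 27.8 mL → factor 27800/55 = 505.45
Step 3: 170 μL + 750 μL = 920 μL total → factor 920/170 = 5.4118
Step 4: 45 μL + 19 mL = 19045 μL total → factor 19045/45 = 423.22
Overall dilution factor = 5.3636 × 505.45 × 5.4118 × 423.22 = 6.2094 × 10^6
Stock = 1.61 × 10^-7 μg/mL × 6.2094 × 10^6 = 1.00 μg/mL

1.00 μg/mL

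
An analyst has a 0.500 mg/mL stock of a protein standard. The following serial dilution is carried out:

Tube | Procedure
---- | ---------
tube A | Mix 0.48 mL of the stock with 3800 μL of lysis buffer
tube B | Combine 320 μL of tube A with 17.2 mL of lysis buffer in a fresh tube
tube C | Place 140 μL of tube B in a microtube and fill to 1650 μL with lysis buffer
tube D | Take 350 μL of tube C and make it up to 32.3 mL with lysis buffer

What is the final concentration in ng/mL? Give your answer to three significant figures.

Step 1: 0.48 mL + 3800 μL = 4.28 mL total → factor 4.28/0.48 = 8.9167
Step 2: 320 μL + 17.2 mL = 17520 μL total → factor 17520/320 = 54.75
Step 3: 140 μL brought to 1650 μL → factor 1650/140 = 11.786
Step 4: 350 μL brought to 32.3 mL → factor 32300/350 = 92.286
Overall dilution factor = 8.9167 × 54.75 × 11.786 × 92.286 = 5.3098 × 10^5
Final = 0.500 mg/mL / 5.3098 × 10^5 = 9.417 × 10^-7 mg/mL = 0.942 ng/mL

0.942 ng/mL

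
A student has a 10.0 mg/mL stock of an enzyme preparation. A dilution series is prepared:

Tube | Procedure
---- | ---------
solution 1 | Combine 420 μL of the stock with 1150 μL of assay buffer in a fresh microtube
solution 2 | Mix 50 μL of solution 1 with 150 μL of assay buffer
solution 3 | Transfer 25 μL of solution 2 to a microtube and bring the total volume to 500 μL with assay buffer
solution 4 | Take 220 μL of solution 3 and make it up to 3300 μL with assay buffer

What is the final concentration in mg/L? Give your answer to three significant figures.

2.23 mg/L

Step 1: 420 μL + 1150 μL = 1570 μL total → factor 1570/420 = 3.7381
Step 2: 50 μL + 150 μL = 200 μL total → factor 200/50 = 4
Step 3: 25 μL brought to 500 μL → factor 500/25 = 20
Step 4: 220 μL brought to 3300 μL → factor 3300/220 = 15
Overall dilution factor = 3.7381 × 4 × 20 × 15 = 4485.7
Final = 10.0 mg/mL / 4485.7 = 0.002229 mg/mL = 2.23 mg/L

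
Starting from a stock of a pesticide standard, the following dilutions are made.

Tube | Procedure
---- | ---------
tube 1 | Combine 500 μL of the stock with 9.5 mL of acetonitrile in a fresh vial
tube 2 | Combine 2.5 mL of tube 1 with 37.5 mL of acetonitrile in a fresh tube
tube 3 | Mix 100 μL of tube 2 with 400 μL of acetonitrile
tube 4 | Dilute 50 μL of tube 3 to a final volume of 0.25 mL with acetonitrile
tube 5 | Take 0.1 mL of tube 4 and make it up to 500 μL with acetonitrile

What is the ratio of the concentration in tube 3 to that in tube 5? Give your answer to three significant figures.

25.0

Step 1: 500 μL + 9.5 mL = 10000 μL total → factor 10000/500 = 20
Step 2: 2.5 mL + 37.5 mL = 40 mL total → factor 40/2.5 = 16
Step 3: 100 μL + 400 μL = 500 μL total → factor 500/100 = 5
Step 4: 50 μL brought to 0.25 mL → factor 250/50 = 5
Step 5: 0.1 mL brought to 500 μL → factor 0.5/0.1 = 5
Dilution factor to tube 3 = 1600; to tube 5 = 40000
[tube 3]/[tube 5] = (factor to tube 5)/(factor to tube 3) = 40000/1600 = 25.0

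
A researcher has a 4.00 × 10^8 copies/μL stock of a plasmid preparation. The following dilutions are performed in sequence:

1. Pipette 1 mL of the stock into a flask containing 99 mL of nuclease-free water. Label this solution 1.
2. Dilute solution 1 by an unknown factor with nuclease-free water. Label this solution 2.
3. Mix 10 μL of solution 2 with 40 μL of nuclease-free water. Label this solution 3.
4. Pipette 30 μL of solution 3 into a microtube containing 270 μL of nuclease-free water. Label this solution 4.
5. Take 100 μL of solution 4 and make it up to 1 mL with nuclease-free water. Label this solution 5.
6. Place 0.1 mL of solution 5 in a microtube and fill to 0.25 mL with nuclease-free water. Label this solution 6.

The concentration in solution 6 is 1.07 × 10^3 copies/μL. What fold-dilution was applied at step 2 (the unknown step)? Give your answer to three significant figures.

Step 1: 1 mL + 99 mL = 100 mL total → factor 100/1 = 100
Step 2: unknown factor x
Step 3: 10 μL + 40 μL = 50 μL total → factor 50/10 = 5
Step 4: 30 μL + 270 μL = 300 μL total → factor 300/30 = 10
Step 5: 100 μL brought to 1 mL → factor 1000/100 = 10
Step 6: 0.1 mL brought to 0.25 mL → factor 0.25/0.1 = 2.5
Product of known-step factors = 1.25 × 10^5
Overall factor = 4.00 × 10^8 copies/μL / (1.07 × 10^3 copies/μL) = 3.7383 × 10^5
x = 3.7383 × 10^5 / 1.25 × 10^5 = 2.99

2.99-fold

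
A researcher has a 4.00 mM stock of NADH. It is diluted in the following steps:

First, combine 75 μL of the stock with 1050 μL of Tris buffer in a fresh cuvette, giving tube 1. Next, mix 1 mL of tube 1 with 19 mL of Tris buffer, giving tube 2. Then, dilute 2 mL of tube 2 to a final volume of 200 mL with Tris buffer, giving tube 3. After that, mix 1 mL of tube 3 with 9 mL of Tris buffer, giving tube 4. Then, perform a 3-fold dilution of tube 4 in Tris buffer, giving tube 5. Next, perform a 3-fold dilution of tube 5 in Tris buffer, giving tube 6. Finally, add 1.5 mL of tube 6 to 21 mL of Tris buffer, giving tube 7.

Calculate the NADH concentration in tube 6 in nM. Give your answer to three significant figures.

Step 1: 75 μL + 1050 μL = 1125 μL total → factor 1125/75 = 15
Step 2: 1 mL + 19 mL = 20 mL total → factor 20/1 = 20
Step 3: 2 mL brought to 200 mL → factor 200/2 = 100
Step 4: 1 mL + 9 mL = 10 mL total → factor 10/1 = 10
Step 5: 3-fold → factor 3
Step 6: 3-fold → factor 3
Dilution factor through tube 6 = 15 × 20 × 100 × 10 × 3 × 3 = 2.7 × 10^6
[tube 6] = 4.00 mM / 2.7 × 10^6 = 1.481 × 10^-6 mM = 1.48 nM

1.48 nM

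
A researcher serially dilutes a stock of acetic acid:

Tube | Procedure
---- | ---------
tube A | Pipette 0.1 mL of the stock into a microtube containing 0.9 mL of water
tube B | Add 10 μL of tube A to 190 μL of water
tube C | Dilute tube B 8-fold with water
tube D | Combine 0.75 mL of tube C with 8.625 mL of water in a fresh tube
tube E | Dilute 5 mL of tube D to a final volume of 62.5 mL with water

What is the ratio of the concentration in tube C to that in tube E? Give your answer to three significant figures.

156

Step 1: 0.1 mL + 0.9 mL = 1 mL total → factor 1/0.1 = 10
Step 2: 10 μL + 190 μL = 200 μL total → factor 200/10 = 20
Step 3: 8-fold → factor 8
Step 4: 0.75 mL + 8.625 mL = 9.375 mL total → factor 9.375/0.75 = 12.5
Step 5: 5 mL brought to 62.5 mL → factor 62.5/5 = 12.5
Dilution factor to tube C = 1600; to tube E = 2.5 × 10^5
[tube C]/[tube E] = (factor to tube E)/(factor to tube C) = 2.5 × 10^5/1600 = 156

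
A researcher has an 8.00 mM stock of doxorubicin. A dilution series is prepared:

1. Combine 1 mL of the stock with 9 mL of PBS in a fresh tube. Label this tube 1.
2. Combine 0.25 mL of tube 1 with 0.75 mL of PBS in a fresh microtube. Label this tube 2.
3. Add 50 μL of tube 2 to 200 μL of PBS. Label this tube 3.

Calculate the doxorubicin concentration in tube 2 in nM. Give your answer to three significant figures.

Step 1: 1 mL + 9 mL = 10 mL total → factor 10/1 = 10
Step 2: 0.25 mL + 0.75 mL = 1 mL total → factor 1/0.25 = 4
Dilution factor through tube 2 = 10 × 4 = 40
[tube 2] = 8.00 mM / 40 = 0.2000 mM = 2.00 × 10^5 nM

2.00 × 10^5 nM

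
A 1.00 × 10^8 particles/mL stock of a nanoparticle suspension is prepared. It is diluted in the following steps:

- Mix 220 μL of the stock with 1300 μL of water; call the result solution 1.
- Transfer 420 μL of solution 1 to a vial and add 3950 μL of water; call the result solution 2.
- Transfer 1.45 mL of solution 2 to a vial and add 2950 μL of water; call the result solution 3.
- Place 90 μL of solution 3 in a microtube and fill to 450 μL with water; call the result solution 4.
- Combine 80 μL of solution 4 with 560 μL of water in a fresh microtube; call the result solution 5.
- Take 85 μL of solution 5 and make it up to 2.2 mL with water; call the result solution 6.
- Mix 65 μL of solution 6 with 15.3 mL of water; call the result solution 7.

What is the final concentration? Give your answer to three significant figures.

Step 1: 220 μL + 1300 μL = 1520 μL total → factor 1520/220 = 6.9091
Step 2: 420 μL + 3950 μL = 4370 μL total → factor 4370/420 = 10.405
Step 3: 1.45 mL + 2950 μL = 4.4 mL total → factor 4.4/1.45 = 3.0345
Step 4: 90 μL brought to 450 μL → factor 450/90 = 5
Step 5: 80 μL + 560 μL = 640 μL total → factor 640/80 = 8
Step 6: 85 μL brought to 2.2 mL → factor 2200/85 = 25.882
Step 7: 65 μL + 15.3 mL = 15365 μL total → factor 15365/65 = 236.38
Overall dilution factor = 6.9091 × 10.405 × 3.0345 × 5 × 8 × 25.882 × 236.38 = 5.3385 × 10^7
Final = 1.00 × 10^8 particles/mL / 5.3385 × 10^7 = 1.87 particles/mL

1.87 particles/mL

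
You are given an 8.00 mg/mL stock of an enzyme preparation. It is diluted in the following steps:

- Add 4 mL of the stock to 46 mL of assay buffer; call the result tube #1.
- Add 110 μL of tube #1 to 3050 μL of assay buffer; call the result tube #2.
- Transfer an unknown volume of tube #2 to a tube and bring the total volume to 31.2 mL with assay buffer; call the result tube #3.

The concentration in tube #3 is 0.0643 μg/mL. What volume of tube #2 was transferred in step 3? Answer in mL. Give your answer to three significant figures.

0.0900 mL

Step 1: 4 mL + 46 mL = 50 mL total → factor 50/4 = 12.5
Step 2: 110 μL + 3050 μL = 3160 μL total → factor 3160/110 = 28.727
Step 3: v brought to 31.2 mL → factor = 31.2 mL/v
Product of known-step factors = 359.09
Overall factor = 8.00 mg/mL / (0.0643 μg/mL) = 1.2442 × 10^5
Step-3 factor = 1.2442 × 10^5 / 359.09 = 346.48
v = 31.2 mL / 346.48 = 0.0900 mL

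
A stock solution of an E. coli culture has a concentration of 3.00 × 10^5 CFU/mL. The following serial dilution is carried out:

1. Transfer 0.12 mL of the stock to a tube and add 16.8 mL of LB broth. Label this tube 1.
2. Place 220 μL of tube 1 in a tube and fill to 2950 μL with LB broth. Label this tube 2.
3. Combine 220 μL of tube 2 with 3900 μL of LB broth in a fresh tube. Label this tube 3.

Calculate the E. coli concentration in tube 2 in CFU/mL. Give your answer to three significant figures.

Step 1: 0.12 mL + 16.8 mL = 16.92 mL total → factor 16.92/0.12 = 141
Step 2: 220 μL brought to 2950 μL → factor 2950/220 = 13.409
Dilution factor through tube 2 = 141 × 13.409 = 1890.7
[tube 2] = 3.00 × 10^5 CFU/mL / 1890.7 = 159 CFU/mL

159 CFU/mL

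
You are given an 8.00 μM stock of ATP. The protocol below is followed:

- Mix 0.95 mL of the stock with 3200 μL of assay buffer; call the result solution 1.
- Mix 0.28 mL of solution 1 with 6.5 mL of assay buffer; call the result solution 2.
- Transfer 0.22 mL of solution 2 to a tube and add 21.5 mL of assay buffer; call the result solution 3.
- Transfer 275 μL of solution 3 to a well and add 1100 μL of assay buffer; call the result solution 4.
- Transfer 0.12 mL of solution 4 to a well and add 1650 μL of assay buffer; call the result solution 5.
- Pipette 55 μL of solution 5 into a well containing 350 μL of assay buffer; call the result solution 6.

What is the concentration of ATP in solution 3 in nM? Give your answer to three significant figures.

Step 1: 0.95 mL + 3200 μL = 4.15 mL total → factor 4.15/0.95 = 4.3684
Step 2: 0.28 mL + 6.5 mL = 6.78 mL total → factor 6.78/0.28 = 24.214
Step 3: 0.22 mL + 21.5 mL = 21.72 mL total → factor 21.72/0.22 = 98.727
Dilution factor through solution 3 = 4.3684 × 24.214 × 98.727 = 10443
[solution 3] = 8.00 μM / 10443 = 0.0007660 μM = 0.766 nM

0.766 nM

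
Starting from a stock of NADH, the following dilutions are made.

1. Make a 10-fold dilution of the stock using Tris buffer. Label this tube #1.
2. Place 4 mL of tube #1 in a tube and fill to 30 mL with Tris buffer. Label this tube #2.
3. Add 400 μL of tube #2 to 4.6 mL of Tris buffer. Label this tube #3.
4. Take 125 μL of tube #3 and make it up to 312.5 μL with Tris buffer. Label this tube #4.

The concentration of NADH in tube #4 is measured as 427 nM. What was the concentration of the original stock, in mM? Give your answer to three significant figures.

1.00 mM

Step 1: 10-fold → factor 10
Step 2: 4 mL brought to 30 mL → factor 30/4 = 7.5
Step 3: 400 μL + 4.6 mL = 5000 μL total → factor 5000/400 = 12.5
Step 4: 125 μL brought to 312.5 μL → factor 312.5/125 = 2.5
Overall dilution factor = 10 × 7.5 × 12.5 × 2.5 = 2343.8
Stock = 427 nM × 2343.8 = 1.001 × 10^6 nM = 1.00 mM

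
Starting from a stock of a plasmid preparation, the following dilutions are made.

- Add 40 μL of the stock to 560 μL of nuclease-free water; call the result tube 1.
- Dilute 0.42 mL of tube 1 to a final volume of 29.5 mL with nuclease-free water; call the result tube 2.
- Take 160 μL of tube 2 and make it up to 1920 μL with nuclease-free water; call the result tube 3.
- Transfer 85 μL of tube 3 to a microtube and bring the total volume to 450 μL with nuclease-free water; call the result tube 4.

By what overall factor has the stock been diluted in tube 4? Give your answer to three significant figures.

Step 1: 40 μL + 560 μL = 600 μL total → factor 600/40 = 15
Step 2: 0.42 mL brought to 29.5 mL → factor 29.5/0.42 = 70.238
Step 3: 160 μL brought to 1920 μL → factor 1920/160 = 12
Step 4: 85 μL brought to 450 μL → factor 450/85 = 5.2941
Overall dilution factor = 15 × 70.238 × 12 × 5.2941 = 66933

6.69 × 10^4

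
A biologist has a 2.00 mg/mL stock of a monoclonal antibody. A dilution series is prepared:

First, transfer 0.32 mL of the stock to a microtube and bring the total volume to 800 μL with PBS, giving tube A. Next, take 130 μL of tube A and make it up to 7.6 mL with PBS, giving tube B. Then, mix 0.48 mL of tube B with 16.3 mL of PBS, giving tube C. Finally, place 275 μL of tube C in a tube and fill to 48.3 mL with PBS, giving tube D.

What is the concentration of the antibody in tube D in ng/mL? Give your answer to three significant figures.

2.23 ng/mL

Step 1: 0.32 mL brought to 800 μL → factor 0.8/0.32 = 2.5
Step 2: 130 μL brought to 7.6 mL → factor 7600/130 = 58.462
Step 3: 0.48 mL + 16.3 mL = 16.78 mL total → factor 16.78/0.48 = 34.958
Step 4: 275 μL brought to 48.3 mL → factor 48300/275 = 175.64
Overall dilution factor = 2.5 × 58.462 × 34.958 × 175.64 = 8.9738 × 10^5
Final = 2.00 mg/mL / 8.9738 × 10^5 = 2.229 × 10^-6 mg/mL = 2.23 ng/mL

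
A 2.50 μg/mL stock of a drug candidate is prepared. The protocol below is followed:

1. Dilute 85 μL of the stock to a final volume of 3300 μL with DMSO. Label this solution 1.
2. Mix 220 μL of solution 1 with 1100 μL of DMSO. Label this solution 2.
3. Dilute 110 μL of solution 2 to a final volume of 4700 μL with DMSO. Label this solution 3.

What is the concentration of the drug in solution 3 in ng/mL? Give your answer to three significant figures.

Step 1: 85 μL brought to 3300 μL → factor 3300/85 = 38.824
Step 2: 220 μL + 1100 μL = 1320 μL total → factor 1320/220 = 6
Step 3: 110 μL brought to 4700 μL → factor 4700/110 = 42.727
Overall dilution factor = 38.824 × 6 × 42.727 = 9952.9
Final = 2.50 μg/mL / 9952.9 = 0.0002512 μg/mL = 0.251 ng/mL

0.251 ng/mL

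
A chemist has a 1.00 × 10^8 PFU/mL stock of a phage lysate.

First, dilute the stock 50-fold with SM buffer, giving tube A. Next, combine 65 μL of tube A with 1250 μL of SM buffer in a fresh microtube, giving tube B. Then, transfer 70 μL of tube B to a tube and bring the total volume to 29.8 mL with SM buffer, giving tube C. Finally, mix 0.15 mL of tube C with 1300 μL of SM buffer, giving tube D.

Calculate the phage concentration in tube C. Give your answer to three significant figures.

232 PFU/mL

Step 1: 50-fold → factor 50
Step 2: 65 μL + 1250 μL = 1315 μL total → factor 1315/65 = 20.231
Step 3: 70 μL brought to 29.8 mL → factor 29800/70 = 425.71
Dilution factor through tube C = 50 × 20.231 × 425.71 = 4.3063 × 10^5
[tube C] = 1.00 × 10^8 PFU/mL / 4.3063 × 10^5 = 232 PFU/mL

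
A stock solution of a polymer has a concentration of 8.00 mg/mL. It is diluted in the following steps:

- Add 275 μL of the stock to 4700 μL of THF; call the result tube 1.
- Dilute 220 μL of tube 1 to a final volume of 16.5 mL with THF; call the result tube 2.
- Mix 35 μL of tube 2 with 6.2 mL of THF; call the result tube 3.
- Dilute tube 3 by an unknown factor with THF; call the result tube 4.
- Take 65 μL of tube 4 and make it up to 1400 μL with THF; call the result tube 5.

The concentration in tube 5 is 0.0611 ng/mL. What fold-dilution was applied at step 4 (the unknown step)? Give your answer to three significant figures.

25.2-fold

Step 1: 275 μL + 4700 μL = 4975 μL total → factor 4975/275 = 18.091
Step 2: 220 μL brought to 16.5 mL → factor 16500/220 = 75
Step 3: 35 μL + 6.2 mL = 6235 μL total → factor 6235/35 = 178.14
Step 4: unknown factor x
Step 5: 65 μL brought to 1400 μL → factor 1400/65 = 21.538
Product of known-step factors = 5.206 × 10^6
Overall factor = 8.00 mg/mL / (0.0611 ng/mL) = 1.3093 × 10^8
x = 1.3093 × 10^8 / 5.206 × 10^6 = 25.2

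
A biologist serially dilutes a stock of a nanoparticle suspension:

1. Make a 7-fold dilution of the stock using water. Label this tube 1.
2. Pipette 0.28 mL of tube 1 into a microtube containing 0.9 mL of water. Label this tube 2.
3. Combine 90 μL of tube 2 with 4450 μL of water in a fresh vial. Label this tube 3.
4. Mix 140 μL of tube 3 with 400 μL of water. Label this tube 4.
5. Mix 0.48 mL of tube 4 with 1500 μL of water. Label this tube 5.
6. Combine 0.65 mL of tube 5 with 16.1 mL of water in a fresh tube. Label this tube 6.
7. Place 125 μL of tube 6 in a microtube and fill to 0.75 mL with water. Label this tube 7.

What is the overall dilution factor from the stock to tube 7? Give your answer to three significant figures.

3.66 × 10^6

Step 1: 7-fold → factor 7
Step 2: 0.28 mL + 0.9 mL = 1.18 mL total → factor 1.18/0.28 = 4.2143
Step 3: 90 μL + 4450 μL = 4540 μL total → factor 4540/90 = 50.444
Step 4: 140 μL + 400 μL = 540 μL total → factor 540/140 = 3.8571
Step 5: 0.48 mL + 1500 μL = 1.98 mL total → factor 1.98/0.48 = 4.125
Step 6: 0.65 mL + 16.1 mL = 16.75 mL total → factor 16.75/0.65 = 25.769
Step 7: 125 μL brought to 0.75 mL → factor 750/125 = 6
Overall dilution factor = 7 × 4.2143 × 50.444 × 3.8571 × 4.125 × 25.769 × 6 = 3.6608 × 10^6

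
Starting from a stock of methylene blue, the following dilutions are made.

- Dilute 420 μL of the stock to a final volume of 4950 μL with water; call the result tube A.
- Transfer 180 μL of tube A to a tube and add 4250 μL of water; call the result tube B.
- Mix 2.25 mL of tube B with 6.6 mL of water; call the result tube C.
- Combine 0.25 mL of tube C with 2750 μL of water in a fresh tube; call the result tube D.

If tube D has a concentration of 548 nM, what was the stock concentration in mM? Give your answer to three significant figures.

7.50 mM

Step 1: 420 μL brought to 4950 μL → factor 4950/420 = 11.786
Step 2: 180 μL + 4250 μL = 4430 μL total → factor 4430/180 = 24.611
Step 3: 2.25 mL + 6.6 mL = 8.85 mL total → factor 8.85/2.25 = 3.9333
Step 4: 0.25 mL + 2750 μL = 3 mL total → factor 3/0.25 = 12
Overall dilution factor = 11.786 × 24.611 × 3.9333 × 12 = 13691
Stock = 548 nM × 13691 = 7.503 × 10^6 nM = 7.50 mM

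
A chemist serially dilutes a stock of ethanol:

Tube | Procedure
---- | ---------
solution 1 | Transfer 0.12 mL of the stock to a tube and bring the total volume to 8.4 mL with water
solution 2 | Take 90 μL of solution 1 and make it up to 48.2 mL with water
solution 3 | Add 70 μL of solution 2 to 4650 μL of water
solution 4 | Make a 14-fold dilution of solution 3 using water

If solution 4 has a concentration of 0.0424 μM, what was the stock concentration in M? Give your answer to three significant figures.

1.50 M

Step 1: 0.12 mL brought to 8.4 mL → factor 8.4/0.12 = 70
Step 2: 90 μL brought to 48.2 mL → factor 48200/90 = 535.56
Step 3: 70 μL + 4650 μL = 4720 μL total → factor 4720/70 = 67.429
Step 4: 14-fold → factor 14
Overall dilution factor = 70 × 535.56 × 67.429 × 14 = 3.539 × 10^7
Stock = 0.0424 μM × 3.539 × 10^7 = 1.501 × 10^6 μM = 1.50 M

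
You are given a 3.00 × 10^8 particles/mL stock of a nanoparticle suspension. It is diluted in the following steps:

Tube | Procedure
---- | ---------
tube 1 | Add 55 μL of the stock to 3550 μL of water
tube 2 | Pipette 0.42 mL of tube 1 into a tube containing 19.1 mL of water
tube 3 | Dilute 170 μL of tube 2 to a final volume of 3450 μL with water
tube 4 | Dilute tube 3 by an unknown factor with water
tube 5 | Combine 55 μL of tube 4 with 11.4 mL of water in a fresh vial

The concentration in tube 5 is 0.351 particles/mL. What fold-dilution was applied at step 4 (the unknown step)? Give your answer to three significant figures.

Step 1: 55 μL + 3550 μL = 3605 μL total → factor 3605/55 = 65.545
Step 2: 0.42 mL + 19.1 mL = 19.52 mL total → factor 19.52/0.42 = 46.476
Step 3: 170 μL brought to 3450 μL → factor 3450/170 = 20.294
Step 4: unknown factor x
Step 5: 55 μL + 11.4 mL = 11455 μL total → factor 11455/55 = 208.27
Product of known-step factors = 1.2876 × 10^7
Overall factor = 3.00 × 10^8 particles/mL / (0.351 particles/mL) = 8.547 × 10^8
x = 8.547 × 10^8 / 1.2876 × 10^7 = 66.4

66.4-fold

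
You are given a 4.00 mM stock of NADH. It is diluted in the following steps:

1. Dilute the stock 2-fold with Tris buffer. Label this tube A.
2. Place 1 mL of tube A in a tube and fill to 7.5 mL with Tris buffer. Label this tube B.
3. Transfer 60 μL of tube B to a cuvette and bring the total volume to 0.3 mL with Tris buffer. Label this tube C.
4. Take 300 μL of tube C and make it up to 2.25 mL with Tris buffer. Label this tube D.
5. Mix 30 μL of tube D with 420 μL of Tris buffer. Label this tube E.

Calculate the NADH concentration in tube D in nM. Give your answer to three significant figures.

7.11 × 10^3 nM

Step 1: 2-fold → factor 2
Step 2: 1 mL brought to 7.5 mL → factor 7.5/1 = 7.5
Step 3: 60 μL brought to 0.3 mL → factor 300/60 = 5
Step 4: 300 μL brought to 2.25 mL → factor 2250/300 = 7.5
Dilution factor through tube D = 2 × 7.5 × 5 × 7.5 = 562.5
[tube D] = 4.00 mM / 562.5 = 0.007111 mM = 7.11 × 10^3 nM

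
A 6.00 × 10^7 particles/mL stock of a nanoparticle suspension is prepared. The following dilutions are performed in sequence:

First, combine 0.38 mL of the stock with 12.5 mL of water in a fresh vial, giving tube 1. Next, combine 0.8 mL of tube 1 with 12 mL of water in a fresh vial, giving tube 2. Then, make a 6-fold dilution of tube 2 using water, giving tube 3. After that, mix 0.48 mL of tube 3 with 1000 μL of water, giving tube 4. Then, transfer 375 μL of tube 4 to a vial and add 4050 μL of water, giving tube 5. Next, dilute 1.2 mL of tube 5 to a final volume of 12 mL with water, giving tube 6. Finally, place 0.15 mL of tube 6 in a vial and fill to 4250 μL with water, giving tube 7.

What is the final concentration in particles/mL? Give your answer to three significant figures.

Step 1: 0.38 mL + 12.5 mL = 12.88 mL total → factor 12.88/0.38 = 33.895
Step 2: 0.8 mL + 12 mL = 12.8 mL total → factor 12.8/0.8 = 16
Step 3: 6-fold → factor 6
Step 4: 0.48 mL + 1000 μL = 1.48 mL total → factor 1.48/0.48 = 3.0833
Step 5: 375 μL + 4050 μL = 4425 μL total → factor 4425/375 = 11.8
Step 6: 1.2 mL brought to 12 mL → factor 12/1.2 = 10
Step 7: 0.15 mL brought to 4250 μL → factor 4.25/0.15 = 28.333
Overall dilution factor = 33.895 × 16 × 6 × 3.0833 × 11.8 × 10 × 28.333 = 3.3543 × 10^7
Final = 6.00 × 10^7 particles/mL / 3.3543 × 10^7 = 1.79 particles/mL

1.79 particles/mL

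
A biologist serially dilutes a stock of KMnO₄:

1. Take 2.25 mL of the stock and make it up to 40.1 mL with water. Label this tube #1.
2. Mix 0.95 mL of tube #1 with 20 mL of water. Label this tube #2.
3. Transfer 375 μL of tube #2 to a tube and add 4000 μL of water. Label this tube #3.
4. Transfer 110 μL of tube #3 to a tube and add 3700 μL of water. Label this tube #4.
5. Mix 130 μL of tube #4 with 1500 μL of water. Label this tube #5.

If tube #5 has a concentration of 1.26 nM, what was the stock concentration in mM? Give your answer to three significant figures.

2.51 mM

Step 1: 2.25 mL brought to 40.1 mL → factor 40.1/2.25 = 17.822
Step 2: 0.95 mL + 20 mL = 20.95 mL total → factor 20.95/0.95 = 22.053
Step 3: 375 μL + 4000 μL = 4375 μL total → factor 4375/375 = 11.667
Step 4: 110 μL + 3700 μL = 3810 μL total → factor 3810/110 = 34.636
Step 5: 130 μL + 1500 μL = 1630 μL total → factor 1630/130 = 12.538
Overall dilution factor = 17.822 × 22.053 × 11.667 × 34.636 × 12.538 = 1.9913 × 10^6
Stock = 1.26 nM × 1.9913 × 10^6 = 2.509 × 10^6 nM = 2.51 mM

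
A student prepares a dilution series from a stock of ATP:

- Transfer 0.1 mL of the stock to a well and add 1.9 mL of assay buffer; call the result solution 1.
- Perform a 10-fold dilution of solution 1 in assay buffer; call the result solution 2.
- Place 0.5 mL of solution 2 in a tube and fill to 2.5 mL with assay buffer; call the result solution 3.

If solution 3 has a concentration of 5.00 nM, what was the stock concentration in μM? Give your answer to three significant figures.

Step 1: 0.1 mL + 1.9 mL = 2 mL total → factor 2/0.1 = 20
Step 2: 10-fold → factor 10
Step 3: 0.5 mL brought to 2.5 mL → factor 2.5/0.5 = 5
Overall dilution factor = 20 × 10 × 5 = 1000
Stock = 5.00 nM × 1000 = 5000 nM = 5.00 μM

5.00 μM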